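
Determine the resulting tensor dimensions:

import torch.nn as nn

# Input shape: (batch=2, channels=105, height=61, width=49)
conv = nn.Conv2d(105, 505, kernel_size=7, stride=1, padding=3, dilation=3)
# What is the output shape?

Input shape: (2, 105, 61, 49)
Output shape: (2, 505, 49, 37)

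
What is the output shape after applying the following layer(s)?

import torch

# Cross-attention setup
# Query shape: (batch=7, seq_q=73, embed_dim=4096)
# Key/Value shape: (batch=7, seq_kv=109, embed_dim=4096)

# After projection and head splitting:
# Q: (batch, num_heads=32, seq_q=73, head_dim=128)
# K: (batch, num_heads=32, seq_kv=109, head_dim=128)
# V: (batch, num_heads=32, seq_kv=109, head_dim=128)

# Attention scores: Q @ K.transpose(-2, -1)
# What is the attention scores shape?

Input shape: (7, 73, 4096)
Output shape: (7, 32, 73, 109)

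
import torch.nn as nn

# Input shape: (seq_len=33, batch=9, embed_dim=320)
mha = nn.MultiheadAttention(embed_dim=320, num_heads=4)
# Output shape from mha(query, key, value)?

Input shape: (33, 9, 320)
Output shape: (33, 9, 320)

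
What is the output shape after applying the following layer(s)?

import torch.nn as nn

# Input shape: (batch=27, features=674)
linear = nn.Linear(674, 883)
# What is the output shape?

Input shape: (27, 674)
Output shape: (27, 883)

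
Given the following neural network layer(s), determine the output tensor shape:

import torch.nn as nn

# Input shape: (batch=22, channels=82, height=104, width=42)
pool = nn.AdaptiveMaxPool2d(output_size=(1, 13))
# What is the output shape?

Input shape: (22, 82, 104, 42)
Output shape: (22, 82, 1, 13)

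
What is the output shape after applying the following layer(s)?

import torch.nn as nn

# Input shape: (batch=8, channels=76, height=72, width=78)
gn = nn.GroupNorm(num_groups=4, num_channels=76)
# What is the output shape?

Input shape: (8, 76, 72, 78)
Output shape: (8, 76, 72, 78)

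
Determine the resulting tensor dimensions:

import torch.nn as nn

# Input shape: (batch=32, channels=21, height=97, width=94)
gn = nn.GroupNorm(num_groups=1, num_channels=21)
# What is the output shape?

Input shape: (32, 21, 97, 94)
Output shape: (32, 21, 97, 94)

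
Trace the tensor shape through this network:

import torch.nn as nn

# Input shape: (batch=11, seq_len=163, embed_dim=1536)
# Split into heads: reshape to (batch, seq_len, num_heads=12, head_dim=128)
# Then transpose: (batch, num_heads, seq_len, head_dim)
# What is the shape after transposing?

Input shape: (11, 163, 1536)
  -> after reshape: (11, 163, 12, 128)
Output shape: (11, 12, 163, 128)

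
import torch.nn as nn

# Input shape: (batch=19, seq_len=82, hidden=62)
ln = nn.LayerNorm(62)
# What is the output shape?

Input shape: (19, 82, 62)
Output shape: (19, 82, 62)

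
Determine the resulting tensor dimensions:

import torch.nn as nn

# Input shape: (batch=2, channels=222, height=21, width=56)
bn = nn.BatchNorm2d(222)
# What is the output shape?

Input shape: (2, 222, 21, 56)
Output shape: (2, 222, 21, 56)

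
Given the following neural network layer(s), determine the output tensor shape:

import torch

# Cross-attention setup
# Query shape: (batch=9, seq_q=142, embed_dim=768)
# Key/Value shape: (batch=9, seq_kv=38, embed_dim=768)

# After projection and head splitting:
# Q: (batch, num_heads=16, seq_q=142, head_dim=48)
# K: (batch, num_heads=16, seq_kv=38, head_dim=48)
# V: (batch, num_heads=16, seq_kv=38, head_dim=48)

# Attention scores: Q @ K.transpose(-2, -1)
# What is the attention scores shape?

Input shape: (9, 142, 768)
Output shape: (9, 16, 142, 38)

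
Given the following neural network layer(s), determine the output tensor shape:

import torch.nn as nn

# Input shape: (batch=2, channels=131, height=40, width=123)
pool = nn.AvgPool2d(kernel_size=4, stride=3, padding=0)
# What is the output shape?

Input shape: (2, 131, 40, 123)
Output shape: (2, 131, 13, 40)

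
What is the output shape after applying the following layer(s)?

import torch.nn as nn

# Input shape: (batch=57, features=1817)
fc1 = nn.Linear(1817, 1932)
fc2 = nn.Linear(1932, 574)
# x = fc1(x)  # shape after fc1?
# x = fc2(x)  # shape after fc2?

Input shape: (57, 1817)
  -> after fc1: (57, 1932)
Output shape: (57, 574)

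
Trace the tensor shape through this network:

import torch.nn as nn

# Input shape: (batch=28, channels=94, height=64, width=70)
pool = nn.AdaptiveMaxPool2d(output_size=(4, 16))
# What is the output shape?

Input shape: (28, 94, 64, 70)
Output shape: (28, 94, 4, 16)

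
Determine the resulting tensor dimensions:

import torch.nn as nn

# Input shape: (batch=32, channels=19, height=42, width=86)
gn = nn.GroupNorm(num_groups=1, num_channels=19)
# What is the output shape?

Input shape: (32, 19, 42, 86)
Output shape: (32, 19, 42, 86)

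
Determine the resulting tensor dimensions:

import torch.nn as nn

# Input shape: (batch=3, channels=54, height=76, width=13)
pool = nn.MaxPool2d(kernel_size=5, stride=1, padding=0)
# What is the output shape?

Input shape: (3, 54, 76, 13)
Output shape: (3, 54, 72, 9)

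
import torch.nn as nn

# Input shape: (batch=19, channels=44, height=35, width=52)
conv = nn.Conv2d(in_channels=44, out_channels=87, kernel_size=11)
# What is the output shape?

Input shape: (19, 44, 35, 52)
Output shape: (19, 87, 25, 42)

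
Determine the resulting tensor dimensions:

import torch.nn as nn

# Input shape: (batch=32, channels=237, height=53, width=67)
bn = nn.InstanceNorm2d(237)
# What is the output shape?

Input shape: (32, 237, 53, 67)
Output shape: (32, 237, 53, 67)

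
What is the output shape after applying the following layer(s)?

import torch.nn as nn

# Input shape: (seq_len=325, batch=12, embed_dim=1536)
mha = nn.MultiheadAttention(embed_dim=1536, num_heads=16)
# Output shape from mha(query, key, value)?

Input shape: (325, 12, 1536)
Output shape: (325, 12, 1536)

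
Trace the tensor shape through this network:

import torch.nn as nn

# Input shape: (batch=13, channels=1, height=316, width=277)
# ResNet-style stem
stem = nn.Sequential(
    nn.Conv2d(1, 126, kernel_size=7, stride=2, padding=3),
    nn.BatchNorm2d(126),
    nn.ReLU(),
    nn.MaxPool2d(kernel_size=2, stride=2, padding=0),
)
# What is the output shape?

Input shape: (13, 1, 316, 277)
  -> after Conv2d 7x7 stride=2: (13, 126, 158, 139)
Output shape: (13, 126, 79, 69)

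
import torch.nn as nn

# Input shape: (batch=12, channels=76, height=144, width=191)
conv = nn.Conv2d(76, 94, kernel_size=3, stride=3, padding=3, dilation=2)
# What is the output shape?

Input shape: (12, 76, 144, 191)
Output shape: (12, 94, 49, 65)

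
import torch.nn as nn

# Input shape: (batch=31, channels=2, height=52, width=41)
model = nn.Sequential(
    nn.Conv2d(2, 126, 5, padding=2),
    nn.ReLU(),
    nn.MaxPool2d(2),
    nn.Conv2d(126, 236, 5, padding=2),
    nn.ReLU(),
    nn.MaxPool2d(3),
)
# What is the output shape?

Input shape: (31, 2, 52, 41)
  -> after first Conv2d: (31, 126, 52, 41)
  -> after first MaxPool2d: (31, 126, 26, 20)
  -> after second Conv2d: (31, 236, 26, 20)
Output shape: (31, 236, 8, 6)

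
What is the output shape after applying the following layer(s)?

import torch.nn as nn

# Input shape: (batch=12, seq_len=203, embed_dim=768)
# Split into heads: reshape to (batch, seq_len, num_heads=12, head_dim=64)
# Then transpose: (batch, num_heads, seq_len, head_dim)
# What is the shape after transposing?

Input shape: (12, 203, 768)
  -> after reshape: (12, 203, 12, 64)
Output shape: (12, 12, 203, 64)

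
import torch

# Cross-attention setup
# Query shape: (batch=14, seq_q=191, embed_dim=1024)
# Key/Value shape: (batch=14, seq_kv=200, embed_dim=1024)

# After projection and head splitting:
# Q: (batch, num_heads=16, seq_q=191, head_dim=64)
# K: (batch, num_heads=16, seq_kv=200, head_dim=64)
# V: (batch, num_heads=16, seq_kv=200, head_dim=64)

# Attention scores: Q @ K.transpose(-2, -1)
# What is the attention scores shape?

Input shape: (14, 191, 1024)
Output shape: (14, 16, 191, 200)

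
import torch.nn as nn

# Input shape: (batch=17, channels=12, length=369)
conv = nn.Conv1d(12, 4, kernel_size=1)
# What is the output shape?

Input shape: (17, 12, 369)
Output shape: (17, 4, 369)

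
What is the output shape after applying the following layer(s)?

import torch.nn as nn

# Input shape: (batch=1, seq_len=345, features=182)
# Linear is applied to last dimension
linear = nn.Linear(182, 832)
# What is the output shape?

Input shape: (1, 345, 182)
Output shape: (1, 345, 832)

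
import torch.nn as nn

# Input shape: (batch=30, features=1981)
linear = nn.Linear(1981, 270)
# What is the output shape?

Input shape: (30, 1981)
Output shape: (30, 270)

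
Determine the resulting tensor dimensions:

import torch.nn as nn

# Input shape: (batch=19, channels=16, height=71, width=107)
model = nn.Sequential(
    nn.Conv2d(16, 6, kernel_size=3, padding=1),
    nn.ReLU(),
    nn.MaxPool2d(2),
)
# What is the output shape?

Input shape: (19, 16, 71, 107)
  -> after Conv2d: (19, 6, 71, 107)
  -> after ReLU: (19, 6, 71, 107)
Output shape: (19, 6, 35, 53)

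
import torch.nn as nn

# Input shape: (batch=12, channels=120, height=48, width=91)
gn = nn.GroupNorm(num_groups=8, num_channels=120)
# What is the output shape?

Input shape: (12, 120, 48, 91)
Output shape: (12, 120, 48, 91)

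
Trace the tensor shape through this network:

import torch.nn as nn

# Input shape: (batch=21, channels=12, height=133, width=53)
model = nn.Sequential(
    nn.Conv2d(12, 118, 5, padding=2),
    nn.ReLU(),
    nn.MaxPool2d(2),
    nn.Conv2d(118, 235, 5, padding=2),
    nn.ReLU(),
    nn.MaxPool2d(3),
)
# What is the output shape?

Input shape: (21, 12, 133, 53)
  -> after first Conv2d: (21, 118, 133, 53)
  -> after first MaxPool2d: (21, 118, 66, 26)
  -> after second Conv2d: (21, 235, 66, 26)
Output shape: (21, 235, 22, 8)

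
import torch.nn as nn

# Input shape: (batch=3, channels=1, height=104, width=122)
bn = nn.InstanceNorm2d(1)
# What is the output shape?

Input shape: (3, 1, 104, 122)
Output shape: (3, 1, 104, 122)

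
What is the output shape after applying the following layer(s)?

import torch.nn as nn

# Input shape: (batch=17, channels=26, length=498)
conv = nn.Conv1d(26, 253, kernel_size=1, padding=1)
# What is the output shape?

Input shape: (17, 26, 498)
Output shape: (17, 253, 500)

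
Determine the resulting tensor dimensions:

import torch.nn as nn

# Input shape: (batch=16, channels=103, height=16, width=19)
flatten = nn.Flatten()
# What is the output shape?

Input shape: (16, 103, 16, 19)
Output shape: (16, 31312)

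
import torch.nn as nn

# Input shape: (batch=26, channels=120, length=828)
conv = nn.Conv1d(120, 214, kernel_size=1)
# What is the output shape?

Input shape: (26, 120, 828)
Output shape: (26, 214, 828)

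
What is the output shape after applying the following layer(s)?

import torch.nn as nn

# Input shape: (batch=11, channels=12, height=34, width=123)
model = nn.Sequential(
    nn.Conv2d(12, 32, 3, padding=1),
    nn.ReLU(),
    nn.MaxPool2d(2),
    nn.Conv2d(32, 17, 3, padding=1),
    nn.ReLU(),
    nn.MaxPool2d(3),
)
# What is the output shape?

Input shape: (11, 12, 34, 123)
  -> after first Conv2d: (11, 32, 34, 123)
  -> after first MaxPool2d: (11, 32, 17, 61)
  -> after second Conv2d: (11, 17, 17, 61)
Output shape: (11, 17, 5, 20)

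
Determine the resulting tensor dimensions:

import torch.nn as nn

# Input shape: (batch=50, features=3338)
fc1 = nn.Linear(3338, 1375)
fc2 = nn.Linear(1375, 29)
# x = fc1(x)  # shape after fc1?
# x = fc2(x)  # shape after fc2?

Input shape: (50, 3338)
  -> after fc1: (50, 1375)
Output shape: (50, 29)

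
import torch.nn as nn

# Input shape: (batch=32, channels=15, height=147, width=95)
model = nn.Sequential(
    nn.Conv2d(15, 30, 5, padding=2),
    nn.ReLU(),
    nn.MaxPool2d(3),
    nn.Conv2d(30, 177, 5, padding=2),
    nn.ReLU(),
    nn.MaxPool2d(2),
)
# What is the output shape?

Input shape: (32, 15, 147, 95)
  -> after first Conv2d: (32, 30, 147, 95)
  -> after first MaxPool2d: (32, 30, 49, 31)
  -> after second Conv2d: (32, 177, 49, 31)
Output shape: (32, 177, 24, 15)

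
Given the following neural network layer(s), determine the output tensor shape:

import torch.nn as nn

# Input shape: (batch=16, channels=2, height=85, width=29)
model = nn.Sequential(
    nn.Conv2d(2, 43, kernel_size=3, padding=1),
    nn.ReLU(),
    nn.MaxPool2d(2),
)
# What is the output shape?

Input shape: (16, 2, 85, 29)
  -> after Conv2d: (16, 43, 85, 29)
  -> after ReLU: (16, 43, 85, 29)
Output shape: (16, 43, 42, 14)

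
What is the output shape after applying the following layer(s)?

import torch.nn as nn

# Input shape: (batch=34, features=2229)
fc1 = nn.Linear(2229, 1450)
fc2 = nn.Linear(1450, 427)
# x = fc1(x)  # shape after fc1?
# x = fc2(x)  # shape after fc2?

Input shape: (34, 2229)
  -> after fc1: (34, 1450)
Output shape: (34, 427)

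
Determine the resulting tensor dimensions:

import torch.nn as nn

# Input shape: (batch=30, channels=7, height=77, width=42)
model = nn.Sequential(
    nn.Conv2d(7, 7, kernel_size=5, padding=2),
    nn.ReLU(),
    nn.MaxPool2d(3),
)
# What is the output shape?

Input shape: (30, 7, 77, 42)
  -> after Conv2d: (30, 7, 77, 42)
  -> after ReLU: (30, 7, 77, 42)
Output shape: (30, 7, 25, 14)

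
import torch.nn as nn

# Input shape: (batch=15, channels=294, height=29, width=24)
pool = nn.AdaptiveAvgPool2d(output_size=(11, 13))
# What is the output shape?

Input shape: (15, 294, 29, 24)
Output shape: (15, 294, 11, 13)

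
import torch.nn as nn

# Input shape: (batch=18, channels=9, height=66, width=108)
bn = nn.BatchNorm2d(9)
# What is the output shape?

Input shape: (18, 9, 66, 108)
Output shape: (18, 9, 66, 108)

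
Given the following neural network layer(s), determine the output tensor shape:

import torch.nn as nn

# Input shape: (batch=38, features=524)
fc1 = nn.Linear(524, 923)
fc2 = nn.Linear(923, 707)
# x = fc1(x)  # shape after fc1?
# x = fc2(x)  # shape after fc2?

Input shape: (38, 524)
  -> after fc1: (38, 923)
Output shape: (38, 707)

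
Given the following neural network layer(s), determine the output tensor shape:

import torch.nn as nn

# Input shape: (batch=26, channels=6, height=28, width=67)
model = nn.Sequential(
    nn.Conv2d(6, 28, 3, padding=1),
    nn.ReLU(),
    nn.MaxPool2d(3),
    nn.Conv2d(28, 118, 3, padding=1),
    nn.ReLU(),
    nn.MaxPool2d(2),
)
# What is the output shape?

Input shape: (26, 6, 28, 67)
  -> after first Conv2d: (26, 28, 28, 67)
  -> after first MaxPool2d: (26, 28, 9, 22)
  -> after second Conv2d: (26, 118, 9, 22)
Output shape: (26, 118, 4, 11)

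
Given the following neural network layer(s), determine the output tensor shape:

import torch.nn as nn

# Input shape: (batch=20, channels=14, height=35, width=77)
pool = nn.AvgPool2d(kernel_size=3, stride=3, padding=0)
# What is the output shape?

Input shape: (20, 14, 35, 77)
Output shape: (20, 14, 11, 25)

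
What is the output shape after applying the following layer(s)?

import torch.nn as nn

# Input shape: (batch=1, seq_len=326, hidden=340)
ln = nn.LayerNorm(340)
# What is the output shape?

Input shape: (1, 326, 340)
Output shape: (1, 326, 340)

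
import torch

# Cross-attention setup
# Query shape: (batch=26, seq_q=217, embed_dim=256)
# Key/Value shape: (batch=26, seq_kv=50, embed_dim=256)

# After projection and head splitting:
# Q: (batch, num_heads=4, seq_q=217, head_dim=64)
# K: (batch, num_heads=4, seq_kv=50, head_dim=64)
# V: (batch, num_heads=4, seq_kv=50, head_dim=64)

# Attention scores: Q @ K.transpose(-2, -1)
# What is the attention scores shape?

Input shape: (26, 217, 256)
Output shape: (26, 4, 217, 50)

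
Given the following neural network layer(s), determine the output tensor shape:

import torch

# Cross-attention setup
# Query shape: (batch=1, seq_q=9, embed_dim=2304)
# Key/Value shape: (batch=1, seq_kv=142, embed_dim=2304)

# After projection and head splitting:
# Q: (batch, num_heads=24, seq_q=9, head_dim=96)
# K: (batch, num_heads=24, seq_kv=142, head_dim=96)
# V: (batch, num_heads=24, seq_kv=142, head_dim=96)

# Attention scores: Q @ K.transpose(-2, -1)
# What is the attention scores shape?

Input shape: (1, 9, 2304)
Output shape: (1, 24, 9, 142)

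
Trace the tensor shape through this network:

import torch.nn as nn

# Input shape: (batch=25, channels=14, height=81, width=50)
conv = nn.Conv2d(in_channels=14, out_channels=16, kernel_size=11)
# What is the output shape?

Input shape: (25, 14, 81, 50)
Output shape: (25, 16, 71, 40)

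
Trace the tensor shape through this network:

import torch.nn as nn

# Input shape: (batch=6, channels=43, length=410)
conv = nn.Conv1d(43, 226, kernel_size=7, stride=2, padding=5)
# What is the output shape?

Input shape: (6, 43, 410)
Output shape: (6, 226, 207)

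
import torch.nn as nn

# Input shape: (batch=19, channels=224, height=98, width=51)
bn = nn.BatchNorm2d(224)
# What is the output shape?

Input shape: (19, 224, 98, 51)
Output shape: (19, 224, 98, 51)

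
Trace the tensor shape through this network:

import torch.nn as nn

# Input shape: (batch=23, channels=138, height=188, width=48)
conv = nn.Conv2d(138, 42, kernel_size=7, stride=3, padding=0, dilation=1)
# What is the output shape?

Input shape: (23, 138, 188, 48)
Output shape: (23, 42, 61, 14)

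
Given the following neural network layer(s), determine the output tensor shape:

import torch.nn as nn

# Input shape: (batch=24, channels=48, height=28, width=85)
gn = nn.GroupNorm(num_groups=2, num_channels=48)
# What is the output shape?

Input shape: (24, 48, 28, 85)
Output shape: (24, 48, 28, 85)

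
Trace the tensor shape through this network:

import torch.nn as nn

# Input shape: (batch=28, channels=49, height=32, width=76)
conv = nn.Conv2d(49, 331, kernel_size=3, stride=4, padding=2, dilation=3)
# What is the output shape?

Input shape: (28, 49, 32, 76)
Output shape: (28, 331, 8, 19)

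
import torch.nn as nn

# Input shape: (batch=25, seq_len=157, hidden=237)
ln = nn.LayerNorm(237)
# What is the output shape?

Input shape: (25, 157, 237)
Output shape: (25, 157, 237)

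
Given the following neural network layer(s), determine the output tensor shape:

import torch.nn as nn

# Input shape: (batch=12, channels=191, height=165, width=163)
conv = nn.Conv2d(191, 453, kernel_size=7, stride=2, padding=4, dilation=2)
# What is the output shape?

Input shape: (12, 191, 165, 163)
Output shape: (12, 453, 81, 80)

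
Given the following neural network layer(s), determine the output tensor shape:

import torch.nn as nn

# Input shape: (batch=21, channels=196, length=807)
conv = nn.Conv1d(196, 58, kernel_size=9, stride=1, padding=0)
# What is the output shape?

Input shape: (21, 196, 807)
Output shape: (21, 58, 799)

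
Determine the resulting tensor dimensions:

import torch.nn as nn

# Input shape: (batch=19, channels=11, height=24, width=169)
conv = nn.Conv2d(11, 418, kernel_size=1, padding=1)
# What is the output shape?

Input shape: (19, 11, 24, 169)
Output shape: (19, 418, 26, 171)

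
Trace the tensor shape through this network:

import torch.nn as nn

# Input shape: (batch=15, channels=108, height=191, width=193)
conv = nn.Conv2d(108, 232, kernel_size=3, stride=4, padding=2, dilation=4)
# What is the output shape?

Input shape: (15, 108, 191, 193)
Output shape: (15, 232, 47, 48)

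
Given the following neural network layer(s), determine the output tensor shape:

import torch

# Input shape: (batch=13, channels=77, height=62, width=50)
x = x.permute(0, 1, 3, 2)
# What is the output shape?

Input shape: (13, 77, 62, 50)
Output shape: (13, 77, 50, 62)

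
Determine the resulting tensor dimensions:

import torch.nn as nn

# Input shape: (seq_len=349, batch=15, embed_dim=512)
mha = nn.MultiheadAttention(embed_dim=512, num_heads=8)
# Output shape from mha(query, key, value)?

Input shape: (349, 15, 512)
Output shape: (349, 15, 512)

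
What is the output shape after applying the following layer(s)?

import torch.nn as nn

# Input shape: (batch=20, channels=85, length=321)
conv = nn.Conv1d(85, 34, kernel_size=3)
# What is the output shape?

Input shape: (20, 85, 321)
Output shape: (20, 34, 319)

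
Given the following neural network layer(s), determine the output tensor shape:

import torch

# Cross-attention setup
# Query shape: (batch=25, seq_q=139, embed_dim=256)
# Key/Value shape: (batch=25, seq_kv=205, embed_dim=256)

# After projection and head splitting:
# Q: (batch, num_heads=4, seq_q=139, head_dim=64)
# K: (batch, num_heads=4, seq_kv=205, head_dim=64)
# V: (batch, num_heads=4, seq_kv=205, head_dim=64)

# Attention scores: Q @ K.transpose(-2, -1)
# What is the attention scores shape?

Input shape: (25, 139, 256)
Output shape: (25, 4, 139, 205)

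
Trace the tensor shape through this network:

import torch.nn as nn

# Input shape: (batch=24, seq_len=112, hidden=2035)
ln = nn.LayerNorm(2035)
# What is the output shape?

Input shape: (24, 112, 2035)
Output shape: (24, 112, 2035)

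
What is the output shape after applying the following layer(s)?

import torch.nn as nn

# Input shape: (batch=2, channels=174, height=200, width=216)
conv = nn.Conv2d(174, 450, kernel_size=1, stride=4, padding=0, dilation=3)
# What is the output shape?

Input shape: (2, 174, 200, 216)
Output shape: (2, 450, 50, 54)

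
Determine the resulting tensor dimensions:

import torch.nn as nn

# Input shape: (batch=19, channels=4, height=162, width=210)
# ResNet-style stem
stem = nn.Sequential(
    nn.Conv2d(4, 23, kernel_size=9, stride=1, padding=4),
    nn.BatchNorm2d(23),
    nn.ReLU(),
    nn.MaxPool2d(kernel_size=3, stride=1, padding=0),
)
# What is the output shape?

Input shape: (19, 4, 162, 210)
  -> after Conv2d 9x9 stride=1: (19, 23, 162, 210)
Output shape: (19, 23, 160, 208)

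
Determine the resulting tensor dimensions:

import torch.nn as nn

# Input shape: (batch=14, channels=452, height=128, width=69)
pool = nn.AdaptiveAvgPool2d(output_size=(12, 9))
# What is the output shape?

Input shape: (14, 452, 128, 69)
Output shape: (14, 452, 12, 9)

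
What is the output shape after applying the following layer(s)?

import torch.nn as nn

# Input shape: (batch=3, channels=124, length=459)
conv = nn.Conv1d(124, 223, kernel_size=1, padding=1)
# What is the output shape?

Input shape: (3, 124, 459)
Output shape: (3, 223, 461)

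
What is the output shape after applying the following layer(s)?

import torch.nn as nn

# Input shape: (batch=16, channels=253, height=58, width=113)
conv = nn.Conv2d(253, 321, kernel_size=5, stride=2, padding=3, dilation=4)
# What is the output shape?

Input shape: (16, 253, 58, 113)
Output shape: (16, 321, 24, 52)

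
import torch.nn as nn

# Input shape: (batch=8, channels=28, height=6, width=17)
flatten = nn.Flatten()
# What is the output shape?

Input shape: (8, 28, 6, 17)
Output shape: (8, 2856)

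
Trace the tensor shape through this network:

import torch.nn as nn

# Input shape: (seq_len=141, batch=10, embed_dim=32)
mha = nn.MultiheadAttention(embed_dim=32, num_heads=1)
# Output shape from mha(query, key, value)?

Input shape: (141, 10, 32)
Output shape: (141, 10, 32)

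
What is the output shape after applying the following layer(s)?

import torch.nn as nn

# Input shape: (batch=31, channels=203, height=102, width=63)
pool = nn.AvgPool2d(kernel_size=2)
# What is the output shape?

Input shape: (31, 203, 102, 63)
Output shape: (31, 203, 51, 31)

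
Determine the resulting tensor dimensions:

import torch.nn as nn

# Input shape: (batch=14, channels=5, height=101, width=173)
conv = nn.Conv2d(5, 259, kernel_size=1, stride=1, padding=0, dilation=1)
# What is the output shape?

Input shape: (14, 5, 101, 173)
Output shape: (14, 259, 101, 173)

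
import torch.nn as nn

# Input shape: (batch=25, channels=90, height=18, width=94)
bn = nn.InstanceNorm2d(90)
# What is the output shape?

Input shape: (25, 90, 18, 94)
Output shape: (25, 90, 18, 94)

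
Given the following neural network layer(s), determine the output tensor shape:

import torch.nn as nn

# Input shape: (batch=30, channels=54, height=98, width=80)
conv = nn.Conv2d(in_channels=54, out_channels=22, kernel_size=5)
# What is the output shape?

Input shape: (30, 54, 98, 80)
Output shape: (30, 22, 94, 76)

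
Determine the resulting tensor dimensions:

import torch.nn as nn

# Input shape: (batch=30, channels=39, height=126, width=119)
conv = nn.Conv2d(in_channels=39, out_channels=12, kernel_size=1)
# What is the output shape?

Input shape: (30, 39, 126, 119)
Output shape: (30, 12, 126, 119)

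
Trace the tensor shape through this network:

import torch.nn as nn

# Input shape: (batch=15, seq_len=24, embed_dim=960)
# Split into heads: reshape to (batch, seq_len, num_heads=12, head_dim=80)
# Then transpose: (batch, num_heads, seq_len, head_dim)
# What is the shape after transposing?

Input shape: (15, 24, 960)
  -> after reshape: (15, 24, 12, 80)
Output shape: (15, 12, 24, 80)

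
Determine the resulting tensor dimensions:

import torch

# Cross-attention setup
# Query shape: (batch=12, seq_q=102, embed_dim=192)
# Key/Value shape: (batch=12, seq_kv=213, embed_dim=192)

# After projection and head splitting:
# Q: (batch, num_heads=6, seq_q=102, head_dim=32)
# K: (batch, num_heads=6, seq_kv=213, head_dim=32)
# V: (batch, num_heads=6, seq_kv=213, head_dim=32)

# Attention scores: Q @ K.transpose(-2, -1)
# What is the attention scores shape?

Input shape: (12, 102, 192)
Output shape: (12, 6, 102, 213)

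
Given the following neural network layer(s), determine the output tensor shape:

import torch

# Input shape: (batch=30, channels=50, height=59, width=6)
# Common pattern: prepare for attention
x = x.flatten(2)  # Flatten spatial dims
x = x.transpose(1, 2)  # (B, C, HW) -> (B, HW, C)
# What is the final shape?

Input shape: (30, 50, 59, 6)
  -> after flatten(2): (30, 50, 354)
Output shape: (30, 354, 50)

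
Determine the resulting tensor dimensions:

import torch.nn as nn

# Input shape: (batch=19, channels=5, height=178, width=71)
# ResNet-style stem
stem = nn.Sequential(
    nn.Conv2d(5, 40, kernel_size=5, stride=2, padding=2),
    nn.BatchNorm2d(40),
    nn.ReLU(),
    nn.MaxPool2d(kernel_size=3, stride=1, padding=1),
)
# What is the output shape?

Input shape: (19, 5, 178, 71)
  -> after Conv2d 5x5 stride=2: (19, 40, 89, 36)
Output shape: (19, 40, 89, 36)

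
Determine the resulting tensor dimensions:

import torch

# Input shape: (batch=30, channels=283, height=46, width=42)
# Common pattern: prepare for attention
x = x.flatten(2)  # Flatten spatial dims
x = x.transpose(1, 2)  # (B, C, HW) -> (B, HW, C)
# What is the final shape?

Input shape: (30, 283, 46, 42)
  -> after flatten(2): (30, 283, 1932)
Output shape: (30, 1932, 283)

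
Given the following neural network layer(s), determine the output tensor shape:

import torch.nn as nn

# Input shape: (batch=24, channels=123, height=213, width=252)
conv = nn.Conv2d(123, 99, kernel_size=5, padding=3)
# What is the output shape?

Input shape: (24, 123, 213, 252)
Output shape: (24, 99, 215, 254)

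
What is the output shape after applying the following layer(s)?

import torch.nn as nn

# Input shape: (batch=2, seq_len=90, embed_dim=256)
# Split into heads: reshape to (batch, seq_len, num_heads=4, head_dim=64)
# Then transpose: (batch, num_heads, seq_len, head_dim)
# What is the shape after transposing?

Input shape: (2, 90, 256)
  -> after reshape: (2, 90, 4, 64)
Output shape: (2, 4, 90, 64)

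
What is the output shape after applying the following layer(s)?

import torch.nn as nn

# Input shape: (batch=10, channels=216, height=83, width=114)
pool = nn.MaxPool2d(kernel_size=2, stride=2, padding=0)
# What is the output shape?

Input shape: (10, 216, 83, 114)
Output shape: (10, 216, 41, 57)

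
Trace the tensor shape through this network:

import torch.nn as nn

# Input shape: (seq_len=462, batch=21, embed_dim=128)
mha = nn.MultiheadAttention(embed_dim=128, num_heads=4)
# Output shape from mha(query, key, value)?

Input shape: (462, 21, 128)
Output shape: (462, 21, 128)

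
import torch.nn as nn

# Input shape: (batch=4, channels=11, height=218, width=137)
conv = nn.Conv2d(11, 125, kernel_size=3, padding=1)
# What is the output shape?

Input shape: (4, 11, 218, 137)
Output shape: (4, 125, 218, 137)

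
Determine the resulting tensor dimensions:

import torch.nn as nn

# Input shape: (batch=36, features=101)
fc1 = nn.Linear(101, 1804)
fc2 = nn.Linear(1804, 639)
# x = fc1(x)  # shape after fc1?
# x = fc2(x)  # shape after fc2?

Input shape: (36, 101)
  -> after fc1: (36, 1804)
Output shape: (36, 639)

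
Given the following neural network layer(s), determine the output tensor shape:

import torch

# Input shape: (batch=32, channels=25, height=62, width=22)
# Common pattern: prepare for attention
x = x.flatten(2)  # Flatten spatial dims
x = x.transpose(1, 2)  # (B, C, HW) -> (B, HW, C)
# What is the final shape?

Input shape: (32, 25, 62, 22)
  -> after flatten(2): (32, 25, 1364)
Output shape: (32, 1364, 25)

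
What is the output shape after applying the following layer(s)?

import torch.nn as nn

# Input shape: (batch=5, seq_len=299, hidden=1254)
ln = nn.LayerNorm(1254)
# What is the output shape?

Input shape: (5, 299, 1254)
Output shape: (5, 299, 1254)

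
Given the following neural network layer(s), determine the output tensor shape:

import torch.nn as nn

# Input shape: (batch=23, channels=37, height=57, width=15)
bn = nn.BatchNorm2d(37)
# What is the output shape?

Input shape: (23, 37, 57, 15)
Output shape: (23, 37, 57, 15)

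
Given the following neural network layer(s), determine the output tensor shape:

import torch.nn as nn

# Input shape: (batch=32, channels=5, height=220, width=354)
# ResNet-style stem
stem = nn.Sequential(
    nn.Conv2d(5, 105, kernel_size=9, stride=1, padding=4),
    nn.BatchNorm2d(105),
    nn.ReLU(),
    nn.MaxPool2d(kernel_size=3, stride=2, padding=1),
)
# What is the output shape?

Input shape: (32, 5, 220, 354)
  -> after Conv2d 9x9 stride=1: (32, 105, 220, 354)
Output shape: (32, 105, 110, 177)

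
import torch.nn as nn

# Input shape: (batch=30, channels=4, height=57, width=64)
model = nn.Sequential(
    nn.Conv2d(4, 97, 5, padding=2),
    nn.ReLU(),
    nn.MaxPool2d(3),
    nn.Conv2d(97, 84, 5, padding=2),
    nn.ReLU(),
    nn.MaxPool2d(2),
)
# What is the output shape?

Input shape: (30, 4, 57, 64)
  -> after first Conv2d: (30, 97, 57, 64)
  -> after first MaxPool2d: (30, 97, 19, 21)
  -> after second Conv2d: (30, 84, 19, 21)
Output shape: (30, 84, 9, 10)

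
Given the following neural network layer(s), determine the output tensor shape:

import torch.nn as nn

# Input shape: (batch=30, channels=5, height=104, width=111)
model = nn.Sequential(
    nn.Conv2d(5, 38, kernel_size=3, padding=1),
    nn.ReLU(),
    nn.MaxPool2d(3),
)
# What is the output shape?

Input shape: (30, 5, 104, 111)
  -> after Conv2d: (30, 38, 104, 111)
  -> after ReLU: (30, 38, 104, 111)
Output shape: (30, 38, 34, 37)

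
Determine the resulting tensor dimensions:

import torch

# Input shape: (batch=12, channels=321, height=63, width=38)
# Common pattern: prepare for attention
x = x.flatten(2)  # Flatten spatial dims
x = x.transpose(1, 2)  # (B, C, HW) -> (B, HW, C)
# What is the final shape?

Input shape: (12, 321, 63, 38)
  -> after flatten(2): (12, 321, 2394)
Output shape: (12, 2394, 321)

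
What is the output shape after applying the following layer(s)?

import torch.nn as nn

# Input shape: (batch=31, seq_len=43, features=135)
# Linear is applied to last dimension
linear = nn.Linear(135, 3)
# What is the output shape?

Input shape: (31, 43, 135)
Output shape: (31, 43, 3)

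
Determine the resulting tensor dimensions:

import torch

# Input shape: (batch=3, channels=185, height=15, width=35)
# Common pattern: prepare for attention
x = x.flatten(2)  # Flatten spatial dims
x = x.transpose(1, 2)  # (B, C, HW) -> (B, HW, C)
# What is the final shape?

Input shape: (3, 185, 15, 35)
  -> after flatten(2): (3, 185, 525)
Output shape: (3, 525, 185)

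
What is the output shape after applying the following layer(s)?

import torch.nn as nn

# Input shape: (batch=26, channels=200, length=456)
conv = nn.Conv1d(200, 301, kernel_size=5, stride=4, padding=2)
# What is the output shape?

Input shape: (26, 200, 456)
Output shape: (26, 301, 114)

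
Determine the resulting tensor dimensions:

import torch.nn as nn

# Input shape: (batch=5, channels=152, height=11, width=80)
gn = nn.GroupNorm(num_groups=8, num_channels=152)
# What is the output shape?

Input shape: (5, 152, 11, 80)
Output shape: (5, 152, 11, 80)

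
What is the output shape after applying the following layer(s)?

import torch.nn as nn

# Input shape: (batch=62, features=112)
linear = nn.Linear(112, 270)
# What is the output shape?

Input shape: (62, 112)
Output shape: (62, 270)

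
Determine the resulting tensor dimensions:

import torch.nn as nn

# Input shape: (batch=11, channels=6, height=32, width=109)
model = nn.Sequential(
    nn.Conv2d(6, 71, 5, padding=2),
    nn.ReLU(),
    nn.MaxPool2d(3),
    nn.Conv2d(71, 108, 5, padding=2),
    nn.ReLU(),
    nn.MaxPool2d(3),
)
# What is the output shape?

Input shape: (11, 6, 32, 109)
  -> after first Conv2d: (11, 71, 32, 109)
  -> after first MaxPool2d: (11, 71, 10, 36)
  -> after second Conv2d: (11, 108, 10, 36)
Output shape: (11, 108, 3, 12)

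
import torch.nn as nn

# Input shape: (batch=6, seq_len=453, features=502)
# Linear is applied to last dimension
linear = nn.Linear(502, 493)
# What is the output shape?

Input shape: (6, 453, 502)
Output shape: (6, 453, 493)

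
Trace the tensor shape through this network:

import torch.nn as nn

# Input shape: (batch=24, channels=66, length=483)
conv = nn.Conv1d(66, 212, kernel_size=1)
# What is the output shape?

Input shape: (24, 66, 483)
Output shape: (24, 212, 483)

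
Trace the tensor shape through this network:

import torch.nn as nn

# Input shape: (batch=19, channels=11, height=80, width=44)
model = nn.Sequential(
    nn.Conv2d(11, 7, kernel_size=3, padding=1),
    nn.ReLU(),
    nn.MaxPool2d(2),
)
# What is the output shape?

Input shape: (19, 11, 80, 44)
  -> after Conv2d: (19, 7, 80, 44)
  -> after ReLU: (19, 7, 80, 44)
Output shape: (19, 7, 40, 22)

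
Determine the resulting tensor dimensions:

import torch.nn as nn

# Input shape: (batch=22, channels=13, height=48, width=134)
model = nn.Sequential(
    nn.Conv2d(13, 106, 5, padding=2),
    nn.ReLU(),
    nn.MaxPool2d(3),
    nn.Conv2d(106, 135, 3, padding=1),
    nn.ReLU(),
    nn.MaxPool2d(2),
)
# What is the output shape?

Input shape: (22, 13, 48, 134)
  -> after first Conv2d: (22, 106, 48, 134)
  -> after first MaxPool2d: (22, 106, 16, 44)
  -> after second Conv2d: (22, 135, 16, 44)
Output shape: (22, 135, 8, 22)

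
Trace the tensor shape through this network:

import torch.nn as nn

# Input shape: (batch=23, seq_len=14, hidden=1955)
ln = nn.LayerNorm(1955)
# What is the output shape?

Input shape: (23, 14, 1955)
Output shape: (23, 14, 1955)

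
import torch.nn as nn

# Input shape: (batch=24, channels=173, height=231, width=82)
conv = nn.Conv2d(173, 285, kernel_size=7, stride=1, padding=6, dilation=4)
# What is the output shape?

Input shape: (24, 173, 231, 82)
Output shape: (24, 285, 219, 70)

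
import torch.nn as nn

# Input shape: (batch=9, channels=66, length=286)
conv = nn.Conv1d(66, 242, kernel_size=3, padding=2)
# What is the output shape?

Input shape: (9, 66, 286)
Output shape: (9, 242, 288)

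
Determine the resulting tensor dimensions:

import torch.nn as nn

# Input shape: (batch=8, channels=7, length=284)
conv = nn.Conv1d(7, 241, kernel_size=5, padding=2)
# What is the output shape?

Input shape: (8, 7, 284)
Output shape: (8, 241, 284)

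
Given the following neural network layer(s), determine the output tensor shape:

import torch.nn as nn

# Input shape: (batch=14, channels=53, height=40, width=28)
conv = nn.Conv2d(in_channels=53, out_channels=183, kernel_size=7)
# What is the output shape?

Input shape: (14, 53, 40, 28)
Output shape: (14, 183, 34, 22)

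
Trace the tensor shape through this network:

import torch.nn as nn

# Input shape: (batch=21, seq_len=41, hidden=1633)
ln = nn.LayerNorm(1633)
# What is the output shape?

Input shape: (21, 41, 1633)
Output shape: (21, 41, 1633)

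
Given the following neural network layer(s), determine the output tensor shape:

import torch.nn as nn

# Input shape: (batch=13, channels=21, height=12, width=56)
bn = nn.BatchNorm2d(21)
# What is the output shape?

Input shape: (13, 21, 12, 56)
Output shape: (13, 21, 12, 56)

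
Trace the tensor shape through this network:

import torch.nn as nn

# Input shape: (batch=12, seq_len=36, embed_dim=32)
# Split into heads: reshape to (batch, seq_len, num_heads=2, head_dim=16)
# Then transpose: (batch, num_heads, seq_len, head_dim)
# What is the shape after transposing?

Input shape: (12, 36, 32)
  -> after reshape: (12, 36, 2, 16)
Output shape: (12, 2, 36, 16)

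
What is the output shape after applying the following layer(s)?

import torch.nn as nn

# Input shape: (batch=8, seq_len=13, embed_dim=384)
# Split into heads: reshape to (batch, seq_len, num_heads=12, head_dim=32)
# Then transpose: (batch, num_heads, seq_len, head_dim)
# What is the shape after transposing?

Input shape: (8, 13, 384)
  -> after reshape: (8, 13, 12, 32)
Output shape: (8, 12, 13, 32)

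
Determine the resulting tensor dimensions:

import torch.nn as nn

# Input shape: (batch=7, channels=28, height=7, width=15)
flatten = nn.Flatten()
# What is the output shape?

Input shape: (7, 28, 7, 15)
Output shape: (7, 2940)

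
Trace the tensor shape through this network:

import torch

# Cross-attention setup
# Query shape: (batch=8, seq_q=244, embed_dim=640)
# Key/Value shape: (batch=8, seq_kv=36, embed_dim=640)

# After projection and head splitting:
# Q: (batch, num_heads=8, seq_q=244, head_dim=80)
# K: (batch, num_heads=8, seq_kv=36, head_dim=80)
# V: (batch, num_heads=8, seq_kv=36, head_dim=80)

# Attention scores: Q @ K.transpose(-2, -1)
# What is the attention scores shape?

Input shape: (8, 244, 640)
Output shape: (8, 8, 244, 36)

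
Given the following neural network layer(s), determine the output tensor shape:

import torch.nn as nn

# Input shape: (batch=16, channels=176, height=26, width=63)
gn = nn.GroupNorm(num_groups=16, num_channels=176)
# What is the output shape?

Input shape: (16, 176, 26, 63)
Output shape: (16, 176, 26, 63)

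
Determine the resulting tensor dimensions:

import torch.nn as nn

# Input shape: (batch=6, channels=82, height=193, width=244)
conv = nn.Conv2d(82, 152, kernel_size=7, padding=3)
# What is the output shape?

Input shape: (6, 82, 193, 244)
Output shape: (6, 152, 193, 244)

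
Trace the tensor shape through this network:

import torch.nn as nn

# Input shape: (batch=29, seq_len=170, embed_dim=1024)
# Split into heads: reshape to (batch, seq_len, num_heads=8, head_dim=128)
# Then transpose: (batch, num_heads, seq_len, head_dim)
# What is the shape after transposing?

Input shape: (29, 170, 1024)
  -> after reshape: (29, 170, 8, 128)
Output shape: (29, 8, 170, 128)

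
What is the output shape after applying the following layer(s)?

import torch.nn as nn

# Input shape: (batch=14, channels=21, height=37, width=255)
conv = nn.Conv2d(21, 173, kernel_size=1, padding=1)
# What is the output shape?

Input shape: (14, 21, 37, 255)
Output shape: (14, 173, 39, 257)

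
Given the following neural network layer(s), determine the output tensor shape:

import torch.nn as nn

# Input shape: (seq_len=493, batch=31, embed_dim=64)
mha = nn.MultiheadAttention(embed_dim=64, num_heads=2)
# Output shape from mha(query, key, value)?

Input shape: (493, 31, 64)
Output shape: (493, 31, 64)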